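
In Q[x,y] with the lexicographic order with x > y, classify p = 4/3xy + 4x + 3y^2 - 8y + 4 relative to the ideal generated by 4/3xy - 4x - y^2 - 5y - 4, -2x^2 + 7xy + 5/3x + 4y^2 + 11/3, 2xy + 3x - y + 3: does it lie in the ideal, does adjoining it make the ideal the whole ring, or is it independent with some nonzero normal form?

First compute the reduced Gröbner basis of I by Buchberger's algorithm.
f_1 = 4/3xy - 4x - y^2 - 5y - 4, LT = xy.
f_2 = -2x^2 + 7xy + 5/3x + 4y^2 + 11/3, LT = x^2.
f_3 = 2xy + 3x - y + 3, LT = xy.

S(f_1,f_2): lcm = x^2y. S = -3x^2 + 11/4xy^2 - 35/12xy - 3x + 2y^3 + 11/6y.
  leading term x^2: subtract (3/2)·f_2 from -3x^2 + 11/4xy^2 - 35/12xy - 3x + 2y^3 + 11/6y → 11/4xy^2 - 161/12xy - 11/2x + 2y^3 - 6y^2 + 11/6y - 11/2
  leading term xy^2: subtract (33/16y)·f_1 from 11/4xy^2 - 161/12xy - 11/2x + 2y^3 - 6y^2 + 11/6y - 11/2 → -31/6xy - 11/2x + 65/16y^3 + 69/16y^2 + 121/12y - 11/2
  leading term xy: subtract (-31/8)·f_1 from -31/6xy - 11/2x + 65/16y^3 + 69/16y^2 + 121/12y - 11/2 → -21x + 65/16y^3 + 7/16y^2 - 223/24y - 21
  leading term x: no divisor's leading term divides it; move -21x to the remainder.
  leading term y^3: no divisor's leading term divides it; move 65/16y^3 to the remainder.
  leading term y^2: no divisor's leading term divides it; move 7/16y^2 to the remainder.
  leading term y: no divisor's leading term divides it; move -223/24y to the remainder.
  leading term 1: no divisor's leading term divides it; move -21 to the remainder.
  remainder -21x + 65/16y^3 + 7/16y^2 - 223/24y - 21 ≠ 0; add h_4 = -21x + 65/16y^3 + 7/16y^2 - 223/24y - 21 to the basis.

S(f_1,f_3): lcm = xy. S = -9/2x - 3/4y^2 - 13/4y - 9/2.
  leading term x: subtract (3/14)·h_4 from -9/2x - 3/4y^2 - 13/4y - 9/2 → -195/224y^3 - 27/32y^2 - 141/112y
  leading term y^3: no divisor's leading term divides it; move -195/224y^3 to the remainder.
  leading term y^2: no divisor's leading term divides it; move -27/32y^2 to the remainder.
  leading term y: no divisor's leading term divides it; move -141/112y to the remainder.
  remainder -195/224y^3 - 27/32y^2 - 141/112y ≠ 0; add h_5 = -195/224y^3 - 27/32y^2 - 141/112y to the basis.

S(f_2,f_3): lcm = x^2y. S = -3/2x^2 - 7/2xy^2 - 1/3xy - 3/2x - 2y^3 - 11/6y.
  leading term x^2: subtract (3/4)·f_2 from -3/2x^2 - 7/2xy^2 - 1/3xy - 3/2x - 2y^3 - 11/6y → -7/2xy^2 - 67/12xy - 11/4x - 2y^3 - 3y^2 - 11/6y - 11/4
  leading term xy^2: subtract (-21/8y)·f_1 from -7/2xy^2 - 67/12xy - 11/4x - 2y^3 - 3y^2 - 11/6y - 11/4 → -193/12xy - 11/4x - 37/8y^3 - 129/8y^2 - 37/3y - 11/4
  leading term xy: subtract (-193/16)·f_1 from -193/12xy - 11/4x - 37/8y^3 - 129/8y^2 - 37/3y - 11/4 → -51x - 37/8y^3 - 451/16y^2 - 3487/48y - 51
  leading term x: subtract (17/7)·h_4 from -51x - 37/8y^3 - 451/16y^2 - 3487/48y - 51 → -1623/112y^3 - 117/4y^2 - 5609/112y
  leading term y^3: subtract (1082/65)·h_5 from -1623/112y^3 - 117/4y^2 - 5609/112y → -15813/1040y^2 - 30289/1040y
  leading term y^2: no divisor's leading term divides it; move -15813/1040y^2 to the remainder.
  leading term y: no divisor's leading term divides it; move -30289/1040y to the remainder.
  remainder -15813/1040y^2 - 30289/1040y ≠ 0; add h_6 = -15813/1040y^2 - 30289/1040y to the basis.

S(f_1,h_4): lcm = xy. S = -3x + 65/336y^4 + 1/48y^3 - 601/504y^2 - 19/4y - 3.
  leading term x: subtract (1/7)·h_4 from -3x + 65/336y^4 + 1/48y^3 - 601/504y^2 - 19/4y - 3 → 65/336y^4 - 47/84y^3 - 1265/1008y^2 - 575/168y
  leading term y^4: subtract (-2/9y)·h_5 from 65/336y^4 - 47/84y^3 - 1265/1008y^2 - 575/168y → -251/336y^3 - 221/144y^2 - 575/168y
  leading term y^3: subtract (502/585)·h_5 from -251/336y^3 - 221/144y^2 - 575/168y → -1897/2340y^2 - 609/260y
  leading term y^2: subtract (1084/20331)·h_6 from -1897/2340y^2 - 609/260y → -16051/20331y
  leading term y: no divisor's leading term divides it; move -16051/20331y to the remainder.
  remainder -16051/20331y ≠ 0; add h_7 = -16051/20331y to the basis.

The other S-polynomials (S(f_2,h_4), S(f_3,h_4), S(f_1,h_5), S(f_2,h_5), S(f_3,h_5), S(h_4,h_5), S(f_1,h_6), S(f_2,h_6), S(f_3,h_6), S(h_4,h_6), S(h_5,h_6), S(f_1,h_7), S(f_2,h_7), S(f_3,h_7), S(h_4,h_7), S(h_5,h_7), S(h_6,h_7)) all reduce to 0 modulo the current basis, so we have a Gröbner basis.
Inter-reduce: drop elements whose leading term is divisible by another's, tail-reduce, and make monic.
Reduced Gröbner basis: {x + 1, y}.
Label its elements g_1 = x + 1, g_2 = y.

Reduce p = 4/3xy + 4x + 3y^2 - 8y + 4 modulo G:
  leading term xy: subtract (4/3y)·g_1 from 4/3xy + 4x + 3y^2 - 8y + 4 → 4x + 3y^2 - 28/3y + 4
  leading term x: subtract (4)·g_1 from 4x + 3y^2 - 28/3y + 4 → 3y^2 - 28/3y
  leading term y^2: subtract (3y)·g_2 from 3y^2 - 28/3y → -28/3y
  leading term y: subtract (-28/3)·g_2 from -28/3y → 0
  normal form = 0.
Since the normal form is 0, p ∈ I.

4/3xy + 4x + 3y^2 - 8y + 4 lies in I (it reduces to 0).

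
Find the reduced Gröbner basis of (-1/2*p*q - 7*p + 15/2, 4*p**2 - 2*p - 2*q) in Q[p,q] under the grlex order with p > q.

Buchberger's algorithm terminates because the ascending chain of leading-term ideals stabilizes.

f_1 = -1/2*p*q - 7*p + 15/2, LT = p*q.
f_2 = 4*p**2 - 2*p - 2*q, LT = p**2.

S(f_1,f_2): lcm = p**2*q. S = 14*p**2 + 1/2*p*q + 1/2*q**2 - 15*p.
  leading term p**2: subtract (7/2)·f_2 from 14*p**2 + 1/2*p*q + 1/2*q**2 - 15*p → 1/2*p*q + 1/2*q**2 - 8*p + 7*q
  leading term p*q: subtract (-1)·f_1 from 1/2*p*q + 1/2*q**2 - 8*p + 7*q → 1/2*q**2 - 15*p + 7*q + 15/2
  leading term q**2: no divisor's leading term divides it; move 1/2*q**2 to the remainder.
  leading term p: no divisor's leading term divides it; move -15*p to the remainder.
  leading term q: no divisor's leading term divides it; move 7*q to the remainder.
  leading term 1: no divisor's leading term divides it; move 15/2 to the remainder.
  remainder 1/2*q**2 - 15*p + 7*q + 15/2 ≠ 0; add g_3 = 1/2*q**2 - 15*p + 7*q + 15/2 to the basis.

The other S-polynomials (S(f_1,g_3), S(f_2,g_3)) all reduce to 0 modulo the current basis, so we have a Gröbner basis.

G = {p**2 - 1/2*p - 1/2*q, p*q + 14*p - 15, q**2 - 30*p + 14*q + 15}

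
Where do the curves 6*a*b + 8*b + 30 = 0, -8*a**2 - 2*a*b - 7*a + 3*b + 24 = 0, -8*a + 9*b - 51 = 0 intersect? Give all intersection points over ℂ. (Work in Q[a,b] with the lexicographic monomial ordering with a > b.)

Compute a lex Gröbner basis by Buchberger's algorithm.
f_1 = 6*a*b + 8*b + 30, LT = a*b.
f_2 = -8*a**2 - 2*a*b - 7*a + 3*b + 24, LT = a**2.
f_3 = -8*a + 9*b - 51, LT = a.

S(f_1,f_2): lcm = a**2*b. S = -1/4*a*b**2 + 11/24*a*b + 5*a + 3/8*b**2 + 3*b.
  reduce S modulo (f_1, f_2, f_3):
  remainder 17/24*b**2 + 667/72*b - 205/6 ≠ 0; add h_4 = 17/24*b**2 + 667/72*b - 205/6 to the basis.

S(f_1,f_3): lcm = a*b. S = 9/8*b**2 - 121/24*b + 5.
  reduce S modulo (f_1, f_2, f_3, h_4):
  remainder -2015/102*b + 2015/34 ≠ 0; add h_5 = -2015/102*b + 2015/34 to the basis.

The other S-polynomials (S(f_2,f_3), S(f_1,h_4), S(f_2,h_4), S(f_3,h_4), S(f_1,h_5), S(f_2,h_5), S(f_3,h_5), S(h_4,h_5)) all reduce to 0 modulo the current basis, so we have a Gröbner basis.
Inter-reduce: drop elements whose leading term is divisible by another's, tail-reduce, and make monic.
Reduced Gröbner basis: {a + 3, b - 3}.

The lex basis is triangular: the last element involves only b. Solving b - 3 = 0 gives b ∈ {3}; substituting each value into the earlier elements determines the remaining variables.
  b = 3: the earlier basis element becomes a + 3 = 0, giving a = -3 — point (-3, 3).

{(-3, 3)}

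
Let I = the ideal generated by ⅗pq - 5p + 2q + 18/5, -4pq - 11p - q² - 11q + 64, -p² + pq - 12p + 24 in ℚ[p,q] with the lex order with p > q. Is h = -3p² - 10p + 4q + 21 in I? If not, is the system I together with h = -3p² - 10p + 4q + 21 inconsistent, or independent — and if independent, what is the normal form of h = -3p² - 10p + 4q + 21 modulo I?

Adjoining -3p² - 10p + 4q + 21 makes the ideal the whole ring: the system is inconsistent.

First compute the reduced Gröbner basis of I by Buchberger's algorithm.
f_1 = ⅗pq - 5p + 2q + 18/5, LT = pq.
f_2 = -4pq - 11p - q² - 11q + 64, LT = pq.
f_3 = -p² + pq - 12p + 24, LT = p².

S(f_1,f_2): lcm = pq. S = -133/12p - ¼q² + 7/12q + 22.
  leading term p: no divisor's leading term divides it; move -133/12p to the remainder.
  leading term q²: no divisor's leading term divides it; move -¼q² to the remainder.
  leading term q: no divisor's leading term divides it; move 7/12q to the remainder.
  leading term 1: no divisor's leading term divides it; move 22 to the remainder.
  remainder -133/12p - ¼q² + 7/12q + 22 ≠ 0; add k_4 = -133/12p - ¼q² + 7/12q + 22 to the basis.

S(f_1,f_3): lcm = p²q. S = -25/3p² + pq² - 26/3pq + 6p + 24q.
  leading term p²: subtract (25/3)·f_3 from -25/3p² + pq² - 26/3pq + 6p + 24q → pq² - 17pq + 106p + 24q - 200
  leading term pq²: subtract (5/3q)·f_1 from pq² - 17pq + 106p + 24q - 200 → -26/3pq + 106p - 10/3q² + 18q - 200
  leading term pq: subtract (-130/9)·f_1 from -26/3pq + 106p - 10/3q² + 18q - 200 → 304/9p - 10/3q² + 422/9q - 148
  leading term p: subtract (-64/21)·k_4 from 304/9p - 10/3q² + 422/9q - 148 → -86/21q² + 146/3q - 1700/21
  leading term q²: no divisor's leading term divides it; move -86/21q² to the remainder.
  leading term q: no divisor's leading term divides it; move 146/3q to the remainder.
  leading term 1: no divisor's leading term divides it; move -1700/21 to the remainder.
  remainder -86/21q² + 146/3q - 1700/21 ≠ 0; add k_5 = -86/21q² + 146/3q - 1700/21 to the basis.

S(f_2,f_3): lcm = p²q. S = 11/4p² + 5/4pq² - 37/4pq - 16p + 24q.
  leading term p²: subtract (-11/4)·f_3 from 11/4p² + 5/4pq² - 37/4pq - 16p + 24q → 5/4pq² - 13/2pq - 49p + 24q + 66
  leading term pq²: subtract (25/12q)·f_1 from 5/4pq² - 13/2pq - 49p + 24q + 66 → 47/12pq - 49p - 25/6q² + 33/2q + 66
  leading term pq: subtract (235/36)·f_1 from 47/12pq - 49p - 25/6q² + 33/2q + 66 → -589/36p - 25/6q² + 31/9q + 85/2
  leading term p: subtract (31/21)·k_4 from -589/36p - 25/6q² + 31/9q + 85/2 → -319/84q² + 31/12q + 421/42
  leading term q²: subtract (319/344)·k_5 from -319/84q² + 31/12q + 421/42 → -3659/86q + 3659/43
  leading term q: no divisor's leading term divides it; move -3659/86q to the remainder.
  leading term 1: no divisor's leading term divides it; move 3659/43 to the remainder.
  remainder -3659/86q + 3659/43 ≠ 0; add k_6 = -3659/86q + 3659/43 to the basis.

S(f_1,k_4): lcm = pq. S = -25/3p - 3/133q³ + 1/19q² + 2122/399q + 6.
  leading term p: subtract (100/133)·k_4 from -25/3p - 3/133q³ + 1/19q² + 2122/399q + 6 → -3/133q³ + 32/133q² + 649/133q - 1402/133
  leading term q³: subtract (9/1634q)·k_5 from -3/133q³ + 32/133q² + 649/133q - 1402/133 → -157/5719q² + 229/43q - 1402/133
  leading term q²: subtract (471/70262)·k_5 from -157/5719q² + 229/43q - 1402/133 → 175632/35131q - 351264/35131
  leading term q: subtract (-96/817)·k_6 from 175632/35131q - 351264/35131 → 0
  remainder 0.

S(f_2,k_4): lcm = pq. S = 11/4p - 3/133q³ + 23/76q² + 2519/532q - 16.
  leading term p: subtract (-33/133)·k_4 from 11/4p - 3/133q³ + 23/76q² + 2519/532q - 16 → -3/133q³ + 32/133q² + 649/133q - 1402/133
  leading term q³: subtract (9/1634q)·k_5 from -3/133q³ + 32/133q² + 649/133q - 1402/133 → -157/5719q² + 229/43q - 1402/133
  leading term q²: subtract (471/70262)·k_5 from -157/5719q² + 229/43q - 1402/133 → 175632/35131q - 351264/35131
  leading term q: subtract (-96/817)·k_6 from 175632/35131q - 351264/35131 → 0
  remainder 0.

S(f_3,k_4): lcm = p². S = -3/133pq² - 18/19pq + 1860/133p - 24.
  leading term pq²: subtract (-5/133q)·f_1 from -3/133pq² - 18/19pq + 1860/133p - 24 → -151/133pq + 1860/133p + 10/133q² + 18/133q - 24
  leading term pq: subtract (-755/399)·f_1 from -151/133pq + 1860/133p + 10/133q² + 18/133q - 24 → 95/21p + 10/133q² + 1564/399q - 2286/133
  leading term p: subtract (-20/49)·k_4 from 95/21p + 10/133q² + 1564/399q - 2286/133 → -25/931q² + 79/19q - 7642/931
  leading term q²: subtract (75/11438)·k_5 from -25/931q² + 79/19q - 7642/931 → 21954/5719q - 43908/5719
  leading term q: subtract (-12/133)·k_6 from 21954/5719q - 43908/5719 → 0
  remainder 0.

S(f_1,k_5): lcm = pq². S = 458/129pq - 850/43p + 10/3q² + 6q.
  leading term pq: subtract (2290/387)·f_1 from 458/129pq - 850/43p + 10/3q² + 6q → 3800/387p + 10/3q² - 2258/387q - 916/43
  leading term p: subtract (-800/903)·k_4 from 3800/387p + 10/3q² - 2258/387q - 916/43 → 2810/903q² - 686/129q - 1636/903
  leading term q²: subtract (-1405/1849)·k_5 from 2810/903q² - 686/129q - 1636/903 → 58544/1849q - 117088/1849
  leading term q: subtract (-32/43)·k_6 from 58544/1849q - 117088/1849 → 0
  remainder 0.

S(f_2,k_5): lcm = pq². S = 2517/172pq - 850/43p + ¼q³ + 11/4q² - 16q.
  leading term pq: subtract (4195/172)·f_1 from 2517/172pq - 850/43p + ¼q³ + 11/4q² - 16q → 17575/172p + ¼q³ + 11/4q² - 5571/86q - 7551/86
  leading term p: subtract (-2775/301)·k_4 from 17575/172p + ¼q³ + 11/4q² - 5571/86q - 7551/86 → ¼q³ + 134/301q² - 10217/172q + 69243/602
  leading term q³: subtract (-21/344q)·k_5 from ¼q³ + 134/301q² - 10217/172q + 69243/602 → 4113/1204q² - 11067/172q + 69243/602
  leading term q²: subtract (-12339/14792)·k_5 from 4113/1204q² - 11067/172q + 69243/602 → -43908/1849q + 87816/1849
  leading term q: subtract (24/43)·k_6 from -43908/1849q + 87816/1849 → 0
  remainder 0.

S(f_3,k_5): leading monomials are coprime, so the S-polynomial reduces to 0 (Buchberger's first criterion).
S(k_4,k_5): leading monomials are coprime, so the S-polynomial reduces to 0 (Buchberger's first criterion).
S(f_1,k_6): lcm = pq. S = -19/3p + 10/3q + 6.
  leading term p: subtract (4/7)·k_4 from -19/3p + 10/3q + 6 → 1/7q² + 3q - 46/7
  leading term q²: subtract (-3/86)·k_5 from 1/7q² + 3q - 46/7 → 202/43q - 404/43
  leading term q: subtract (-404/3659)·k_6 from 202/43q - 404/43 → 0
  remainder 0.

S(f_2,k_6): lcm = pq. S = 19/4p + ¼q² + 11/4q - 16.
  leading term p: subtract (-3/7)·k_4 from 19/4p + ¼q² + 11/4q - 16 → 1/7q² + 3q - 46/7
  leading term q²: subtract (-3/86)·k_5 from 1/7q² + 3q - 46/7 → 202/43q - 404/43
  leading term q: subtract (-404/3659)·k_6 from 202/43q - 404/43 → 0
  remainder 0.

S(f_3,k_6): leading monomials are coprime, so the S-polynomial reduces to 0 (Buchberger's first criterion).
S(k_4,k_6): leading monomials are coprime, so the S-polynomial reduces to 0 (Buchberger's first criterion).
S(k_5,k_6): lcm = q². S = -425/43q + 850/43.
  leading term q: subtract (850/3659)·k_6 from -425/43q + 850/43 → 0
  remainder 0.

Every S-polynomial of the final basis reduces to 0, so we have a Gröbner basis.
Inter-reduce: drop elements whose leading term is divisible by another's, tail-reduce, and make monic.
Reduced Gröbner basis: {p - 2, q - 2}.
Label its elements g_1 = p - 2, g_2 = q - 2.

Reduce h = -3p² - 10p + 4q + 21 modulo G:
  leading term p²: subtract (-3p)·g_1 from -3p² - 10p + 4q + 21 → -16p + 4q + 21
  leading term p: subtract (-16)·g_1 from -16p + 4q + 21 → 4q - 11
  leading term q: subtract (4)·g_2 from 4q - 11 → -3
  leading term 1: no divisor's leading term divides it; move -3 to the remainder.
  normal form = -3.
The normal form is nonzero, so h ∉ I. Since h minus its normal form lies in I, I + (h) = I + (r) where r = -3; decide whether this ideal is the whole ring.
Here r = -3 is a nonzero constant, hence a unit: 1 ∈ I + (h), the Gröbner basis of I + (h) is {1}, and the enlarged system has no common solution — adjoining h is inconsistent.

Ideal membership is decidable via reduction modulo a Gröbner basis.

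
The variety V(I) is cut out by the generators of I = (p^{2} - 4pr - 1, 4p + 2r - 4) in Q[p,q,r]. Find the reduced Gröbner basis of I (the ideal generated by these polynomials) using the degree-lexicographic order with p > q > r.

f_1 = p^{2} - 4pr - 1, LT = p^{2}.
f_2 = 4p + 2r - 4, LT = p.

S(f_1,f_2): lcm = p^{2}. S = -\tfrac{9}{2}pr + p - 1.
  reduce S modulo (f_1, f_2):
  remainder \tfrac{9}{4}r^{2} - 5r ≠ 0; add g_3 = \tfrac{9}{4}r^{2} - 5r to the basis.

The other S-polynomials (S(f_1,g_3), S(f_2,g_3)) all reduce to 0 modulo the current basis, so we have a Gröbner basis.
Inter-reduce: drop elements whose leading term is divisible by another's, tail-reduce, and make monic.

G = {r^{2} - \tfrac{20}{9}r, p + \tfrac{1}{2}r - 1}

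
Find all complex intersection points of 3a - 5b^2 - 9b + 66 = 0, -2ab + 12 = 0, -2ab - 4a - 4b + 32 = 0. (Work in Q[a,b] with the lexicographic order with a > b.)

{(2, 3)}

Compute a lex Gröbner basis by Buchberger's algorithm.
f_1 = 3a - 5b^2 - 9b + 66, LT = a.
f_2 = -2ab + 12, LT = ab.
f_3 = -2ab - 4a - 4b + 32, LT = ab.

S(f_1,f_2): lcm = ab. S = -5/3b^3 - 3b^2 + 22b + 6.
  leading term b^3: no divisor's leading term divides it; move -5/3b^3 to the remainder.
  leading term b^2: no divisor's leading term divides it; move -3b^2 to the remainder.
  leading term b: no divisor's leading term divides it; move 22b to the remainder.
  leading term 1: no divisor's leading term divides it; move 6 to the remainder.
  remainder -5/3b^3 - 3b^2 + 22b + 6 ≠ 0; add h_4 = -5/3b^3 - 3b^2 + 22b + 6 to the basis.

S(f_1,f_3): lcm = ab. S = -2a - 5/3b^3 - 3b^2 + 20b + 16.
  leading term a: subtract (-2/3)·f_1 from -2a - 5/3b^3 - 3b^2 + 20b + 16 → -5/3b^3 - 19/3b^2 + 14b + 60
  leading term b^3: subtract (1)·h_4 from -5/3b^3 - 19/3b^2 + 14b + 60 → -10/3b^2 - 8b + 54
  leading term b^2: no divisor's leading term divides it; move -10/3b^2 to the remainder.
  leading term b: no divisor's leading term divides it; move -8b to the remainder.
  leading term 1: no divisor's leading term divides it; move 54 to the remainder.
  remainder -10/3b^2 - 8b + 54 ≠ 0; add h_5 = -10/3b^2 - 8b + 54 to the basis.

S(f_2,f_3): lcm = ab. S = -2a - 2b + 10.
  leading term a: subtract (-2/3)·f_1 from -2a - 2b + 10 → -10/3b^2 - 8b + 54
  leading term b^2: subtract (1)·h_5 from -10/3b^2 - 8b + 54 → 0
  remainder 0.

S(f_1,h_4): leading monomials are coprime, so the S-polynomial reduces to 0 (Buchberger's first criterion).
S(f_2,h_4): lcm = ab^3. S = -9/5ab^2 + 66/5ab + 18/5a - 6b^2.
  leading term ab^2: subtract (-3/5b^2)·f_1 from -9/5ab^2 + 66/5ab + 18/5a - 6b^2 → 66/5ab + 18/5a - 3b^4 - 27/5b^3 + 168/5b^2
  leading term ab: subtract (22/5b)·f_1 from 66/5ab + 18/5a - 3b^4 - 27/5b^3 + 168/5b^2 → 18/5a - 3b^4 + 83/5b^3 + 366/5b^2 - 1452/5b
  leading term a: subtract (6/5)·f_1 from 18/5a - 3b^4 + 83/5b^3 + 366/5b^2 - 1452/5b → -3b^4 + 83/5b^3 + 396/5b^2 - 1398/5b - 396/5
  leading term b^4: subtract (9/5b)·h_4 from -3b^4 + 83/5b^3 + 396/5b^2 - 1398/5b - 396/5 → 22b^3 + 198/5b^2 - 1452/5b - 396/5
  leading term b^3: subtract (-66/5)·h_4 from 22b^3 + 198/5b^2 - 1452/5b - 396/5 → 0
  remainder 0.

S(f_3,h_4): lcm = ab^3. S = 1/5ab^2 + 66/5ab + 18/5a + 2b^3 - 16b^2.
  leading term ab^2: subtract (1/15b^2)·f_1 from 1/5ab^2 + 66/5ab + 18/5a + 2b^3 - 16b^2 → 66/5ab + 18/5a + 1/3b^4 + 13/5b^3 - 102/5b^2
  leading term ab: subtract (22/5b)·f_1 from 66/5ab + 18/5a + 1/3b^4 + 13/5b^3 - 102/5b^2 → 18/5a + 1/3b^4 + 123/5b^3 + 96/5b^2 - 1452/5b
  leading term a: subtract (6/5)·f_1 from 18/5a + 1/3b^4 + 123/5b^3 + 96/5b^2 - 1452/5b → 1/3b^4 + 123/5b^3 + 126/5b^2 - 1398/5b - 396/5
  leading term b^4: subtract (-1/5b)·h_4 from 1/3b^4 + 123/5b^3 + 126/5b^2 - 1398/5b - 396/5 → 24b^3 + 148/5b^2 - 1392/5b - 396/5
  leading term b^3: subtract (-72/5)·h_4 from 24b^3 + 148/5b^2 - 1392/5b - 396/5 → -68/5b^2 + 192/5b + 36/5
  leading term b^2: subtract (102/25)·h_5 from -68/5b^2 + 192/5b + 36/5 → 1776/25b - 5328/25
  leading term b: no divisor's leading term divides it; move 1776/25b to the remainder.
  leading term 1: no divisor's leading term divides it; move -5328/25 to the remainder.
  remainder 1776/25b - 5328/25 ≠ 0; add h_6 = 1776/25b - 5328/25 to the basis.

S(f_1,h_5): leading monomials are coprime, so the S-polynomial reduces to 0 (Buchberger's first criterion).
S(f_2,h_5): lcm = ab^2. S = -12/5ab + 81/5a - 6b.
  leading term ab: subtract (-4/5b)·f_1 from -12/5ab + 81/5a - 6b → 81/5a - 4b^3 - 36/5b^2 + 234/5b
  leading term a: subtract (27/5)·f_1 from 81/5a - 4b^3 - 36/5b^2 + 234/5b → -4b^3 + 99/5b^2 + 477/5b - 1782/5
  leading term b^3: subtract (12/5)·h_4 from -4b^3 + 99/5b^2 + 477/5b - 1782/5 → 27b^2 + 213/5b - 1854/5
  leading term b^2: subtract (-81/10)·h_5 from 27b^2 + 213/5b - 1854/5 → -111/5b + 333/5
  leading term b: subtract (-5/16)·h_6 from -111/5b + 333/5 → 0
  remainder 0.

S(f_3,h_5): lcm = ab^2. S = -2/5ab + 81/5a + 2b^2 - 16b.
  leading term ab: subtract (-2/15b)·f_1 from -2/5ab + 81/5a + 2b^2 - 16b → 81/5a - 2/3b^3 + 4/5b^2 - 36/5b
  leading term a: subtract (27/5)·f_1 from 81/5a - 2/3b^3 + 4/5b^2 - 36/5b → -2/3b^3 + 139/5b^2 + 207/5b - 1782/5
  leading term b^3: subtract (2/5)·h_4 from -2/3b^3 + 139/5b^2 + 207/5b - 1782/5 → 29b^2 + 163/5b - 1794/5
  leading term b^2: subtract (-87/10)·h_5 from 29b^2 + 163/5b - 1794/5 → -37b + 111
  leading term b: subtract (-25/48)·h_6 from -37b + 111 → 0
  remainder 0.

S(h_4,h_5): lcm = b^3. S = -3/5b^2 + 3b - 18/5.
  leading term b^2: subtract (9/50)·h_5 from -3/5b^2 + 3b - 18/5 → 111/25b - 333/25
  leading term b: subtract (1/16)·h_6 from 111/25b - 333/25 → 0
  remainder 0.

S(f_1,h_6): leading monomials are coprime, so the S-polynomial reduces to 0 (Buchberger's first criterion).
S(f_2,h_6): lcm = ab. S = 3a - 6.
  leading term a: subtract (1)·f_1 from 3a - 6 → 5b^2 + 9b - 72
  leading term b^2: subtract (-3/2)·h_5 from 5b^2 + 9b - 72 → -3b + 9
  leading term b: subtract (-25/592)·h_6 from -3b + 9 → 0
  remainder 0.

S(f_3,h_6): lcm = ab. S = 5a + 2b - 16.
  leading term a: subtract (5/3)·f_1 from 5a + 2b - 16 → 25/3b^2 + 17b - 126
  leading term b^2: subtract (-5/2)·h_5 from 25/3b^2 + 17b - 126 → -3b + 9
  leading term b: subtract (-25/592)·h_6 from -3b + 9 → 0
  remainder 0.

S(h_4,h_6): lcm = b^3. S = 24/5b^2 - 66/5b - 18/5.
  leading term b^2: subtract (-36/25)·h_5 from 24/5b^2 - 66/5b - 18/5 → -618/25b + 1854/25
  leading term b: subtract (-103/296)·h_6 from -618/25b + 1854/25 → 0
  remainder 0.

S(h_5,h_6): lcm = b^2. S = 27/5b - 81/5.
  leading term b: subtract (45/592)·h_6 from 27/5b - 81/5 → 0
  remainder 0.

Every S-polynomial of the final basis reduces to 0, so we have a Gröbner basis.
Inter-reduce: drop elements whose leading term is divisible by another's, tail-reduce, and make monic.
Reduced Gröbner basis: {a - 2, b - 3}.

From the last basis element, b - 3 = 0, so b takes values in {3}. Each choice, substituted upward through the basis, yields the corresponding point(s) of the solution set.
  b = 3: the earlier basis element becomes a - 2 = 0, giving a = 2 — point (2, 3).
Each listed point satisfies every original equation (direct substitution).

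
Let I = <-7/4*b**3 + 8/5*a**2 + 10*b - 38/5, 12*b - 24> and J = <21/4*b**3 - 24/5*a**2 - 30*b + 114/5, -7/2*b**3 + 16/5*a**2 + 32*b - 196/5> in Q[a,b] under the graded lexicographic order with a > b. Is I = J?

Yes, the ideals are equal.

For a fixed monomial order, each ideal has a unique reduced Gröbner basis; comparing bases decides equality.
Buchberger on the first generating set:
f_1 = -7/4*b**3 + 8/5*a**2 + 10*b - 38/5, LT = b**3.
f_2 = 12*b - 24, LT = b.

S(f_1,f_2): lcm = b**3. S = -32/35*a**2 + 2*b**2 - 40/7*b + 152/35.
  reduce S modulo (f_1, f_2):
  remainder -32/35*a**2 + 32/35 ≠ 0; add g_3 = -32/35*a**2 + 32/35 to the basis.

The other S-polynomials (S(f_1,g_3), S(f_2,g_3)) all reduce to 0 modulo the current basis, so we have a Gröbner basis.
Inter-reduce: drop elements whose leading term is divisible by another's, tail-reduce, and make monic.
Reduced Gröbner basis: {a**2 - 1, b - 2}.

Buchberger on the second generating set:
h_1 = 21/4*b**3 - 24/5*a**2 - 30*b + 114/5, LT = b**3.
h_2 = -7/2*b**3 + 16/5*a**2 + 32*b - 196/5, LT = b**3.

S(h_1,h_2): lcm = b**3. S = 24/7*b - 48/7.
  reduce S modulo (h_1, h_2):
  remainder 24/7*b - 48/7 ≠ 0; add k_3 = 24/7*b - 48/7 to the basis.

S(h_1,k_3): lcm = b**3. S = -32/35*a**2 + 2*b**2 - 40/7*b + 152/35.
  reduce S modulo (h_1, h_2, k_3):
  remainder -32/35*a**2 + 32/35 ≠ 0; add k_4 = -32/35*a**2 + 32/35 to the basis.

The other S-polynomials (S(h_2,k_3), S(h_1,k_4), S(h_2,k_4), S(k_3,k_4)) all reduce to 0 modulo the current basis, so we have a Gröbner basis.
Inter-reduce: drop elements whose leading term is divisible by another's, tail-reduce, and make monic.
Reduced Gröbner basis: {a**2 - 1, b - 2}.

Same reduced basis, so the two generating sets span the same ideal.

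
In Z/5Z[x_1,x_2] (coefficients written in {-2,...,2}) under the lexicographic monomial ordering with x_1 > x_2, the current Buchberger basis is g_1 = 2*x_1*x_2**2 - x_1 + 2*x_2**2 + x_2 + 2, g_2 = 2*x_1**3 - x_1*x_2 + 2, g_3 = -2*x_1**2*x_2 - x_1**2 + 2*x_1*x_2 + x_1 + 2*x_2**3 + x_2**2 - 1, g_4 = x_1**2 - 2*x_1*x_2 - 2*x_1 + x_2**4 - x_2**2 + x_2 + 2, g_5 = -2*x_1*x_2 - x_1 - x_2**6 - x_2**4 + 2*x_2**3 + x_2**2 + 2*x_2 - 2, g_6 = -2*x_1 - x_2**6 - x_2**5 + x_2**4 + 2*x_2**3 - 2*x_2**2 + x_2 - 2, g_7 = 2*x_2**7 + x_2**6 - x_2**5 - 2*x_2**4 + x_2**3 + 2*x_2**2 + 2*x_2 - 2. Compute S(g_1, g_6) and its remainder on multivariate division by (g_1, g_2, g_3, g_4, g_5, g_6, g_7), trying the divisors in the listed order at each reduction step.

lcm(LM(g_1), LM(g_6)) = x_1*x_2**2.
S = (lcm/LT(g_1))·g_1 − (lcm/LT(g_6))·g_6 = 2*x_1 + 2*x_2**8 + 2*x_2**7 - 2*x_2**6 + x_2**5 - x_2**4 - 2*x_2**3 - 2*x_2 + 1.
Reduce S modulo (g_1, g_2, g_3, g_4, g_5, g_6, g_7) in that order:
  leading term x_1: subtract (-1)·g_6 from 2*x_1 + 2*x_2**8 + 2*x_2**7 - 2*x_2**6 + x_2**5 - x_2**4 - 2*x_2**3 - 2*x_2 + 1 → 2*x_2**8 + 2*x_2**7 + 2*x_2**6 - 2*x_2**2 - x_2 - 1
  leading term x_2**8: subtract (x_2)·g_7 from 2*x_2**8 + 2*x_2**7 + 2*x_2**6 - 2*x_2**2 - x_2 - 1 → x_2**7 - 2*x_2**6 + 2*x_2**5 - x_2**4 - 2*x_2**3 + x_2**2 + x_2 - 1
  leading term x_2**7: subtract (-2)·g_7 from x_2**7 - 2*x_2**6 + 2*x_2**5 - x_2**4 - 2*x_2**3 + x_2**2 + x_2 - 1 → 0
The remainder is 0, so this S-polynomial contributes no new basis element.

S(g_1, g_6) = 2*x_1 + 2*x_2**8 + 2*x_2**7 - 2*x_2**6 + x_2**5 - x_2**4 - 2*x_2**3 - 2*x_2 + 1; remainder on division = 0.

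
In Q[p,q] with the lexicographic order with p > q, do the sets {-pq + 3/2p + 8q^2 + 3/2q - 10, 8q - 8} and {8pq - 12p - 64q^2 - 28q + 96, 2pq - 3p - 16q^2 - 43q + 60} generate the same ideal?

Yes, the ideals are equal.

Since reduced Gröbner bases are canonical representatives of ideals under a given ordering, it suffices to compute and compare them.
Buchberger on the first generating set:
f_1 = -pq + 3/2p + 8q^2 + 3/2q - 10, LT = pq.
f_2 = 8q - 8, LT = q.

S(f_1,f_2): lcm = pq. S = -1/2p - 8q^2 - 3/2q + 10.
  reduce S modulo (f_1, f_2):
  remainder -1/2p + 1/2 ≠ 0; add g_3 = -1/2p + 1/2 to the basis.

The other S-polynomials (S(f_1,g_3), S(f_2,g_3)) all reduce to 0 modulo the current basis, so we have a Gröbner basis.
Inter-reduce: drop elements whose leading term is divisible by another's, tail-reduce, and make monic.
Reduced Gröbner basis: {p - 1, q - 1}.

Buchberger on the second generating set:
h_1 = 8pq - 12p - 64q^2 - 28q + 96, LT = pq.
h_2 = 2pq - 3p - 16q^2 - 43q + 60, LT = pq.

S(h_1,h_2): lcm = pq. S = 18q - 18.
  reduce S modulo (h_1, h_2):
  remainder 18q - 18 ≠ 0; add k_3 = 18q - 18 to the basis.

S(h_1,k_3): lcm = pq. S = -1/2p - 8q^2 - 7/2q + 12.
  reduce S modulo (h_1, h_2, k_3):
  remainder -1/2p + 1/2 ≠ 0; add k_4 = -1/2p + 1/2 to the basis.

The other S-polynomials (S(h_2,k_3), S(h_1,k_4), S(h_2,k_4), S(k_3,k_4)) all reduce to 0 modulo the current basis, so we have a Gröbner basis.
Inter-reduce: drop elements whose leading term is divisible by another's, tail-reduce, and make monic.
Reduced Gröbner basis: {p - 1, q - 1}.

Same reduced basis, so the two generating sets span the same ideal.
The choice of monomial ordering does not affect the verdict — as long as both bases are computed under the same ordering, their equality decides ideal equality.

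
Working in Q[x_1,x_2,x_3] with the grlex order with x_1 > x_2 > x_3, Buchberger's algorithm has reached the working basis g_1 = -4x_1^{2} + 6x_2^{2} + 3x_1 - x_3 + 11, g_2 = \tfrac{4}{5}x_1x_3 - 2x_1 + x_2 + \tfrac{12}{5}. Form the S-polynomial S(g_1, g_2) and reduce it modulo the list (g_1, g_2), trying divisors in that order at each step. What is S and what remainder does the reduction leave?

lcm(LM(g_1), LM(g_2)) = x_1^{2}x_3.
S = (lcm/LT(g_1))·g_1 − (lcm/LT(g_2))·g_2 = -\tfrac{3}{2}x_2^{2}x_3 + \tfrac{5}{2}x_1^{2} - \tfrac{5}{4}x_1x_2 - \tfrac{3}{4}x_1x_3 + \tfrac{1}{4}x_3^{2} - 3x_1 - \tfrac{11}{4}x_3.
Reduce S modulo (g_1, g_2) in that order:
  leading term x_2^{2}x_3: no divisor's leading term divides it; move -\tfrac{3}{2}x_2^{2}x_3 to the remainder.
  leading term x_1^{2}: subtract (-\tfrac{5}{8})·g_1 from \tfrac{5}{2}x_1^{2} - \tfrac{5}{4}x_1x_2 - \tfrac{3}{4}x_1x_3 + \tfrac{1}{4}x_3^{2} - 3x_1 - \tfrac{11}{4}x_3 → -\tfrac{5}{4}x_1x_2 - \tfrac{3}{4}x_1x_3 + \tfrac{15}{4}x_2^{2} + \tfrac{1}{4}x_3^{2} - \tfrac{9}{8}x_1 - \tfrac{27}{8}x_3 + \tfrac{55}{8}
  leading term x_1x_2: no divisor's leading term divides it; move -\tfrac{5}{4}x_1x_2 to the remainder.
  leading term x_1x_3: subtract (-\tfrac{15}{16})·g_2 from -\tfrac{3}{4}x_1x_3 + \tfrac{15}{4}x_2^{2} + \tfrac{1}{4}x_3^{2} - \tfrac{9}{8}x_1 - \tfrac{27}{8}x_3 + \tfrac{55}{8} → \tfrac{15}{4}x_2^{2} + \tfrac{1}{4}x_3^{2} - 3x_1 + \tfrac{15}{16}x_2 - \tfrac{27}{8}x_3 + \tfrac{73}{8}
  leading term x_2^{2}: no divisor's leading term divides it; move \tfrac{15}{4}x_2^{2} to the remainder.
  leading term x_3^{2}: no divisor's leading term divides it; move \tfrac{1}{4}x_3^{2} to the remainder.
  leading term x_1: no divisor's leading term divides it; move -3x_1 to the remainder.
  leading term x_2: no divisor's leading term divides it; move \tfrac{15}{16}x_2 to the remainder.
  leading term x_3: no divisor's leading term divides it; move -\tfrac{27}{8}x_3 to the remainder.
  leading term 1: no divisor's leading term divides it; move \tfrac{73}{8} to the remainder.
The remainder -\tfrac{3}{2}x_2^{2}x_3 - \tfrac{5}{4}x_1x_2 + \tfrac{15}{4}x_2^{2} + \tfrac{1}{4}x_3^{2} - 3x_1 + \tfrac{15}{16}x_2 - \tfrac{27}{8}x_3 + \tfrac{73}{8} is nonzero, so it would be added as the next basis element.

S(g_1, g_2) = -\tfrac{3}{2}x_2^{2}x_3 + \tfrac{5}{2}x_1^{2} - \tfrac{5}{4}x_1x_2 - \tfrac{3}{4}x_1x_3 + \tfrac{1}{4}x_3^{2} - 3x_1 - \tfrac{11}{4}x_3; remainder on division = -\tfrac{3}{2}x_2^{2}x_3 - \tfrac{5}{4}x_1x_2 + \tfrac{15}{4}x_2^{2} + \tfrac{1}{4}x_3^{2} - 3x_1 + \tfrac{15}{16}x_2 - \tfrac{27}{8}x_3 + \tfrac{73}{8}.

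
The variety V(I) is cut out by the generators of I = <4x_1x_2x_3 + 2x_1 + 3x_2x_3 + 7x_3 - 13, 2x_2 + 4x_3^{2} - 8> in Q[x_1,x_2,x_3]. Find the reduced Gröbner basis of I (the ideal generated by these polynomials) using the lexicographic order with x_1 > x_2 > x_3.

G = {x_1x_3^{3} - 2x_1x_3 - \tfrac{1}{4}x_1 + \tfrac{3}{4}x_3^{3} - \tfrac{19}{8}x_3 + \tfrac{13}{8}, x_2 + 2x_3^{2} - 4}

f_1 = 4x_1x_2x_3 + 2x_1 + 3x_2x_3 + 7x_3 - 13, LT = x_1x_2x_3.
f_2 = 2x_2 + 4x_3^{2} - 8, LT = x_2.

S(f_1,f_2): lcm = x_1x_2x_3. S = -2x_1x_3^{3} + 4x_1x_3 + \tfrac{1}{2}x_1 + \tfrac{3}{4}x_2x_3 + \tfrac{7}{4}x_3 - \tfrac{13}{4}.
  reduce S modulo (f_1, f_2):
  remainder -2x_1x_3^{3} + 4x_1x_3 + \tfrac{1}{2}x_1 - \tfrac{3}{2}x_3^{3} + \tfrac{19}{4}x_3 - \tfrac{13}{4} ≠ 0; add g_3 = -2x_1x_3^{3} + 4x_1x_3 + \tfrac{1}{2}x_1 - \tfrac{3}{2}x_3^{3} + \tfrac{19}{4}x_3 - \tfrac{13}{4} to the basis.

The other S-polynomials (S(f_1,g_3), S(f_2,g_3)) all reduce to 0 modulo the current basis, so we have a Gröbner basis.
Inter-reduce: drop elements whose leading term is divisible by another's, tail-reduce, and make monic.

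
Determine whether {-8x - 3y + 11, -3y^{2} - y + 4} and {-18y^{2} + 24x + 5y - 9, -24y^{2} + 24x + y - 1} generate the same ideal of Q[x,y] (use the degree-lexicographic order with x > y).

Equality of ideals is decidable: compute both reduced Gröbner bases (unique for the ordering) and check whether they agree.
Buchberger on the first generating set:
f_1 = -8x - 3y + 11, LT = x.
f_2 = -3y^{2} - y + 4, LT = y^{2}.

The S-polynomials (S(f_1,f_2)) all reduce to 0 modulo the current basis, so we have a Gröbner basis.
Inter-reduce: drop elements whose leading term is divisible by another's, tail-reduce, and make monic.
Reduced Gröbner basis: {y^{2} + \tfrac{1}{3}y - \tfrac{4}{3}, x + \tfrac{3}{8}y - \tfrac{11}{8}}.

Buchberger on the second generating set:
h_1 = -18y^{2} + 24x + 5y - 9, LT = y^{2}.
h_2 = -24y^{2} + 24x + y - 1, LT = y^{2}.

S(h_1,h_2): lcm = y^{2}. S = -\tfrac{1}{3}x - \tfrac{17}{72}y + \tfrac{11}{24}.
  leading term x: no divisor's leading term divides it; move -\tfrac{1}{3}x to the remainder.
  leading term y: no divisor's leading term divides it; move -\tfrac{17}{72}y to the remainder.
  leading term 1: no divisor's leading term divides it; move \tfrac{11}{24} to the remainder.
  remainder -\tfrac{1}{3}x - \tfrac{17}{72}y + \tfrac{11}{24} ≠ 0; add k_3 = -\tfrac{1}{3}x - \tfrac{17}{72}y + \tfrac{11}{24} to the basis.

The other S-polynomials (S(h_1,k_3), S(h_2,k_3)) all reduce to 0 modulo the current basis, so we have a Gröbner basis.
Inter-reduce: drop elements whose leading term is divisible by another's, tail-reduce, and make monic.
Reduced Gröbner basis: {y^{2} + \tfrac{2}{3}y - \tfrac{4}{3}, x + \tfrac{17}{24}y - \tfrac{11}{8}}.

These differ, so the ideals are not equal.

No, the ideals differ.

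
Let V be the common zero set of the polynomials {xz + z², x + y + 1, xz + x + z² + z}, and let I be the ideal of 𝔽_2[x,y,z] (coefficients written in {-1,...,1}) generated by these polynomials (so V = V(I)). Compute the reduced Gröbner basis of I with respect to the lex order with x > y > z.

G = {x + z, y + z + 1}

f_1 = xz + z², LT = xz.
f_2 = x + y + 1, LT = x.
f_3 = xz + x + z² + z, LT = xz.

S(f_1,f_2): lcm = xz. S = yz + z² + z.
  leading term yz: no divisor's leading term divides it; move yz to the remainder.
  leading term z²: no divisor's leading term divides it; move z² to the remainder.
  leading term z: no divisor's leading term divides it; move z to the remainder.
  remainder yz + z² + z ≠ 0; add g_4 = yz + z² + z to the basis.

S(f_1,f_3): lcm = xz. S = x + z.
  leading term x: subtract (1)·f_2 from x + z → y + z + 1
  leading term y: no divisor's leading term divides it; move y to the remainder.
  leading term z: no divisor's leading term divides it; move z to the remainder.
  leading term 1: no divisor's leading term divides it; move 1 to the remainder.
  remainder y + z + 1 ≠ 0; add g_5 = y + z + 1 to the basis.

The other S-polynomials (S(f_2,f_3), S(f_1,g_4), S(f_2,g_4), S(f_3,g_4), S(f_1,g_5), S(f_2,g_5), S(f_3,g_5), S(g_4,g_5)) all reduce to 0 modulo the current basis, so we have a Gröbner basis.
Inter-reduce: drop elements whose leading term is divisible by another's, tail-reduce, and make monic.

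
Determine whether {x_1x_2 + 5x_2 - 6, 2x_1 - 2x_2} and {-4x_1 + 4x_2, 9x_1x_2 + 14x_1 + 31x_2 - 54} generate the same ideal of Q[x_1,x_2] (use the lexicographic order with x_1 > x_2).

Yes, the ideals are equal.

Equality of ideals is decidable: compute both reduced Gröbner bases (unique for the ordering) and check whether they agree.
Buchberger on the first generating set:
f_1 = x_1x_2 + 5x_2 - 6, LT = x_1x_2.
f_2 = 2x_1 - 2x_2, LT = x_1.

S(f_1,f_2): lcm = x_1x_2. S = x_2^{2} + 5x_2 - 6.
  reduce S modulo (f_1, f_2):
  remainder x_2^{2} + 5x_2 - 6 ≠ 0; add g_3 = x_2^{2} + 5x_2 - 6 to the basis.

The other S-polynomials (S(f_1,g_3), S(f_2,g_3)) all reduce to 0 modulo the current basis, so we have a Gröbner basis.
Inter-reduce: drop elements whose leading term is divisible by another's, tail-reduce, and make monic.
Reduced Gröbner basis: {x_1 - x_2, x_2^{2} + 5x_2 - 6}.

Buchberger on the second generating set:
h_1 = -4x_1 + 4x_2, LT = x_1.
h_2 = 9x_1x_2 + 14x_1 + 31x_2 - 54, LT = x_1x_2.

S(h_1,h_2): lcm = x_1x_2. S = -\tfrac{14}{9}x_1 - x_2^{2} - \tfrac{31}{9}x_2 + 6.
  reduce S modulo (h_1, h_2):
  remainder -x_2^{2} - 5x_2 + 6 ≠ 0; add k_3 = -x_2^{2} - 5x_2 + 6 to the basis.

The other S-polynomials (S(h_1,k_3), S(h_2,k_3)) all reduce to 0 modulo the current basis, so we have a Gröbner basis.
Inter-reduce: drop elements whose leading term is divisible by another's, tail-reduce, and make monic.
Reduced Gröbner basis: {x_1 - x_2, x_2^{2} + 5x_2 - 6}.

These coincide, so the ideals are equal.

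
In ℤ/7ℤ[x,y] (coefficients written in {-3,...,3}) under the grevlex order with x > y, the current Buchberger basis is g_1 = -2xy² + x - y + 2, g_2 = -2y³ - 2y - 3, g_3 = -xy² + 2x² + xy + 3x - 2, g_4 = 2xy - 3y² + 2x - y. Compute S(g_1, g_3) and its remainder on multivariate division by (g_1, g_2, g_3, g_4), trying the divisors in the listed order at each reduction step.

lcm(LM(g_1), LM(g_3)) = xy².
S = (lcm/LT(g_1))·g_1 − (lcm/LT(g_3))·g_3 = 2x² + xy - x - 3y - 3.
Reduce S modulo (g_1, g_2, g_3, g_4) in that order:
  leading term x²: no divisor's leading term divides it; move 2x² to the remainder.
  leading term xy: subtract (-3)·g_4 from xy - x - 3y - 3 → -2y² - 2x + y - 3
  leading term y²: no divisor's leading term divides it; move -2y² to the remainder.
  leading term x: no divisor's leading term divides it; move -2x to the remainder.
  leading term y: no divisor's leading term divides it; move y to the remainder.
  leading term 1: no divisor's leading term divides it; move -3 to the remainder.
The remainder 2x² - 2y² - 2x + y - 3 is nonzero, so it would be added as the next basis element.

S(g_1, g_3) = 2x² + xy - x - 3y - 3; remainder on division = 2x² - 2y² - 2x + y - 3.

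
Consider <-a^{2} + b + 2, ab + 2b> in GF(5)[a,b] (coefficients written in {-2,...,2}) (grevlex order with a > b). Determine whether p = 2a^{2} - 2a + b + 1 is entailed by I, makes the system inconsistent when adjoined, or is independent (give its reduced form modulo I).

2a^{2} - 2a + b + 1 is independent of I; its normal form modulo I is -2a - 2b.

First compute the reduced Gröbner basis of I by Buchberger's algorithm.
f_1 = -a^{2} + b + 2, LT = a^{2}.
f_2 = ab + 2b, LT = ab.

S(f_1,f_2): lcm = a^{2}b. S = -2ab - b^{2} - 2b.
  leading term ab: subtract (-2)·f_2 from -2ab - b^{2} - 2b → -b^{2} + 2b
  leading term b^{2}: no divisor's leading term divides it; move -b^{2} to the remainder.
  leading term b: no divisor's leading term divides it; move 2b to the remainder.
  remainder -b^{2} + 2b ≠ 0; add h_3 = -b^{2} + 2b to the basis.

The other S-polynomials (S(f_1,h_3), S(f_2,h_3)) all reduce to 0 modulo the current basis, so we have a Gröbner basis.
Inter-reduce: drop elements whose leading term is divisible by another's, tail-reduce, and make monic.
Reduced Gröbner basis: {a^{2} - b - 2, ab + 2b, b^{2} - 2b}.
Label its elements g_1 = a^{2} - b - 2, g_2 = ab + 2b, g_3 = b^{2} - 2b.

Reduce p = 2a^{2} - 2a + b + 1 modulo G:
  leading term a^{2}: subtract (2)·g_1 from 2a^{2} - 2a + b + 1 → -2a - 2b
  leading term a: no divisor's leading term divides it; move -2a to the remainder.
  leading term b: no divisor's leading term divides it; move -2b to the remainder.
  normal form = -2a - 2b.
The normal form is nonzero, so p ∉ I. Since p minus its normal form lies in I, I + (p) = I + (r) where r = -2a - 2b; decide whether this ideal is the whole ring.
Run Buchberger on G together with r (pairs among the g_i already reduce to 0 since G is a Gröbner basis):
g_1 = a^{2} - b - 2, LT = a^{2}.
g_2 = ab + 2b, LT = ab.
g_3 = b^{2} - 2b, LT = b^{2}.
r = -2a - 2b, LT = a.

S(g_1,r): lcm = a^{2}. S = -ab - b - 2.
  leading term ab: subtract (-1)·g_2 from -ab - b - 2 → b - 2
  leading term b: no divisor's leading term divides it; move b to the remainder.
  leading term 1: no divisor's leading term divides it; move -2 to the remainder.
  remainder b - 2 ≠ 0; add m_5 = b - 2 to the basis.

The other S-polynomials (S(g_1,g_2), S(g_1,g_3), S(g_2,g_3), S(g_2,r), S(g_3,r), S(g_1,m_5), S(g_2,m_5), S(g_3,m_5), S(r,m_5)) all reduce to 0 modulo the current basis, so we have a Gröbner basis.
Inter-reduce: drop elements whose leading term is divisible by another's, tail-reduce, and make monic.
Reduced Gröbner basis: {a + 2, b - 2}.
The reduced Gröbner basis of I + (p) is {a + 2, b - 2} ≠ {1}, a proper ideal, so the enlarged system stays consistent: p is independent of I, with normal form -2a - 2b.

Ideal membership is decidable via reduction modulo a Gröbner basis.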